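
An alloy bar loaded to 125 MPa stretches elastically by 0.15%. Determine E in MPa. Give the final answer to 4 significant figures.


E = sigma / epsilon
epsilon = 0.15% = 1.5e-03
E = 125 / 1.5e-03
E = 83330 MPa


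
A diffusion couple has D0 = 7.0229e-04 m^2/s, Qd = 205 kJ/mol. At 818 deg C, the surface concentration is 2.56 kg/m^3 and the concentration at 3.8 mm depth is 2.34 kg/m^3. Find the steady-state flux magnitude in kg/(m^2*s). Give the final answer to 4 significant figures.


Step 1: D = D0 * exp(-Qd/(R*T))
T = 818 + 273.15 = 1091.15 K
D = 7.0229e-04 * exp(-205e3 / (8.314 * 1091.15)) = 1.07788e-13 m^2/s
Step 2: J = D * (C1 - C2) / dx
J = 1.07788e-13 * (2.56 - 2.34) / 3.8e-03
J = 6.24e-12 kg/(m^2*s)


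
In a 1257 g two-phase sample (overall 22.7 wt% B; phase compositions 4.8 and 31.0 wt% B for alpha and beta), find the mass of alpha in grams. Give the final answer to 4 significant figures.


f_alpha = (C_beta - C0) / (C_beta - C_alpha)
f_alpha = (31.0 - 22.7) / (31.0 - 4.8) = 0.316794
m_alpha = f_alpha * m_total = 0.316794 * 1257 = 398.2 g


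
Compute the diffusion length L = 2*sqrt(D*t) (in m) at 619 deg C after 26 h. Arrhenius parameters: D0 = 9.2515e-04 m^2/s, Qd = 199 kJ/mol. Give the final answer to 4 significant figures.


Step 1: D = D0 * exp(-Qd/(R*T))
T = 892.15 K
D = 9.2515e-04 * exp(-199e3 / (8.314 * 892.15)) = 2.06304e-15 m^2/s
Step 2: L = 2*sqrt(D*t)
t = 26 h = 93600 s
L = 2*sqrt(2.06304e-15 * 93600) = 2.779e-05 m


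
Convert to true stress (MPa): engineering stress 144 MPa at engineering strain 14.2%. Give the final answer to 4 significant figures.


sigma_true = sigma_eng * (1 + epsilon_eng)
sigma_true = 144 * (1 + 0.142)
sigma_true = 164.4 MPa


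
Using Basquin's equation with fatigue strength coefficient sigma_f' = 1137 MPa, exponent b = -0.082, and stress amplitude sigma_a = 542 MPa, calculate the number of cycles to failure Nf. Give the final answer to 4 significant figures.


sigma_a = sigma_f' * (2*Nf)^b
2*Nf = (sigma_a / sigma_f')^(1/b)
2*Nf = (542 / 1137)^(1/-0.082)
2*Nf = 8392.99
Nf = 4196 cycles


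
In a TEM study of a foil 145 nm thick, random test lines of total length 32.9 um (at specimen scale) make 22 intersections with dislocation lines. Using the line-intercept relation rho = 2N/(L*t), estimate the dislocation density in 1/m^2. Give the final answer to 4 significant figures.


rho = 2N / (L * t)
L = 32.9 um = 3.29e-05 m, t = 145 nm = 1.45e-07 m
rho = 2 * 22 / (3.29e-05 * 1.45e-07)
rho = 9.223e+12 1/m^2


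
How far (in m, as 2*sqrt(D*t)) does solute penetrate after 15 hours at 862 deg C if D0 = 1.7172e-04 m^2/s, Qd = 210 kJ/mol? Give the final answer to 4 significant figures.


Step 1: D = D0 * exp(-Qd/(R*T))
T = 1135.15 K
D = 1.7172e-04 * exp(-210e3 / (8.314 * 1135.15)) = 3.72555e-14 m^2/s
Step 2: L = 2*sqrt(D*t)
t = 15 h = 54000 s
L = 2*sqrt(3.72555e-14 * 54000) = 8.971e-05 m


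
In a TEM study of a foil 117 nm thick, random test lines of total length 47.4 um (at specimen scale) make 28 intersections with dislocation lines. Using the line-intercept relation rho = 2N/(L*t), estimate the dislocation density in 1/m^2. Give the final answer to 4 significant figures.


rho = 2N / (L * t)
L = 47.4 um = 4.74e-05 m, t = 117 nm = 1.17e-07 m
rho = 2 * 28 / (4.74e-05 * 1.17e-07)
rho = 1.01e+13 1/m^2


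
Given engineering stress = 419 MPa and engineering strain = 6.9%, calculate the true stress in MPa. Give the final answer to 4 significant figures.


sigma_true = sigma_eng * (1 + epsilon_eng)
sigma_true = 419 * (1 + 0.069)
sigma_true = 447.9 MPa


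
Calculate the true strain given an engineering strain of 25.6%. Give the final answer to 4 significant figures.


epsilon_true = ln(1 + epsilon_eng)
epsilon_true = ln(1 + 0.256)
epsilon_true = 0.2279


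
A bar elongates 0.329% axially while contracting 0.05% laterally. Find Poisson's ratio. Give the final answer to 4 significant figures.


nu = -epsilon_lat / epsilon_axial
Lateral strain is contraction (negative), so using magnitudes:
nu = 0.05 / 0.329
nu = 0.152


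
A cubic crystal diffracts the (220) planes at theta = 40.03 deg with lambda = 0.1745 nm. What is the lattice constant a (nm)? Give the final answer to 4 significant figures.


d = lambda / (2*sin(theta))
d = 0.1745 / (2*sin(40.03 deg))
d = 0.135652 nm
a = d * sqrt(h^2+k^2+l^2) = 0.135652 * sqrt(8)
a = 0.3837 nm


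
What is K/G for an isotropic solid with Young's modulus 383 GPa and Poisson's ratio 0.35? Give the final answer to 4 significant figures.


G = E / (2*(1+nu))
G = 383 / (2*(1+0.35)) = 141.852 GPa
K = E / (3*(1-2*nu))
K = 383 / (3*(1-2*0.35)) = 425.556 GPa
K/G = 425.556 / 141.852 = 3


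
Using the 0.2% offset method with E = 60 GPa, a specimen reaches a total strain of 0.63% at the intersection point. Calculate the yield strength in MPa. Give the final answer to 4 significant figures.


Offset strain = 0.002
Elastic strain at yield = total_strain - offset = 6.3e-03 - 0.002 = 4.3e-03
sigma_y = E * elastic_strain = 60000 * 4.3e-03
sigma_y = 258 MPa


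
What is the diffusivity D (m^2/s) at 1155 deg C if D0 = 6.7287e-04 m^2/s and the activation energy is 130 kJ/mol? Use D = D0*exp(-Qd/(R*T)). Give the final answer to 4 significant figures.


D = D0 * exp(-Qd / (R*T))
T = 1428.15 K
D = 6.7287e-04 * exp(-130e3 / (8.314 * 1428.15))
D = 1.183e-08 m^2/s


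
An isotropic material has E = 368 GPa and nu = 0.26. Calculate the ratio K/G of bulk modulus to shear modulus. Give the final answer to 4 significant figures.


G = E / (2*(1+nu))
G = 368 / (2*(1+0.26)) = 146.032 GPa
K = E / (3*(1-2*nu))
K = 368 / (3*(1-2*0.26)) = 255.556 GPa
K/G = 255.556 / 146.032 = 1.75


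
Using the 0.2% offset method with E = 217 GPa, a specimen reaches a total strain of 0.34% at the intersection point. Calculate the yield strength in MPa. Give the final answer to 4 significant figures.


Offset strain = 0.002
Elastic strain at yield = total_strain - offset = 3.4e-03 - 0.002 = 1.4e-03
sigma_y = E * elastic_strain = 217000 * 1.4e-03
sigma_y = 303.8 MPa


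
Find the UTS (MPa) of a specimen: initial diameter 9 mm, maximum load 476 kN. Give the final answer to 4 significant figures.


A0 = pi*(d/2)^2 = pi*(9/2)^2 = 63.6173 mm^2
UTS = F_max / A0 = 476*1000 / 63.6173
UTS = 7482 MPa


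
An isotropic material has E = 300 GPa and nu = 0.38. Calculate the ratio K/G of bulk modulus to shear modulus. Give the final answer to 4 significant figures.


G = E / (2*(1+nu))
G = 300 / (2*(1+0.38)) = 108.696 GPa
K = E / (3*(1-2*nu))
K = 300 / (3*(1-2*0.38)) = 416.667 GPa
K/G = 416.667 / 108.696 = 3.833


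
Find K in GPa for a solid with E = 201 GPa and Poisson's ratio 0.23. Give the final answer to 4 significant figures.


K = E / (3*(1-2*nu))
K = 201 / (3*(1-2*0.23))
K = 124.1 GPa


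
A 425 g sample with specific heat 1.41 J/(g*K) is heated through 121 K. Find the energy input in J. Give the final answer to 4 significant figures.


Q = m * cp * dT
Q = 425 * 1.41 * 121
Q = 72510 J


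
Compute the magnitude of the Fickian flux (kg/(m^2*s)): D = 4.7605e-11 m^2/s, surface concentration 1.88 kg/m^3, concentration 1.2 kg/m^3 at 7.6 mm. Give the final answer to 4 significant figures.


J = -D * (dC/dx) = D * (C1 - C2) / dx
J = 4.7605e-11 * (1.88 - 1.2) / 7.6e-03
J = 4.259e-09 kg/(m^2*s)


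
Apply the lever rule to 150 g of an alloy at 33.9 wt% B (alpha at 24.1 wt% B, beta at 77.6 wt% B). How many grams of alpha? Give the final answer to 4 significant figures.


f_alpha = (C_beta - C0) / (C_beta - C_alpha)
f_alpha = (77.6 - 33.9) / (77.6 - 24.1) = 0.816822
m_alpha = f_alpha * m_total = 0.816822 * 150 = 122.5 g


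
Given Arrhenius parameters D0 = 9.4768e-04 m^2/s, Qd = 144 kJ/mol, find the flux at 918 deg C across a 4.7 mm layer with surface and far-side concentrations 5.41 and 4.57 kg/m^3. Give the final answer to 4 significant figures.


Step 1: D = D0 * exp(-Qd/(R*T))
T = 918 + 273.15 = 1191.15 K
D = 9.4768e-04 * exp(-144e3 / (8.314 * 1191.15)) = 4.58887e-10 m^2/s
Step 2: J = D * (C1 - C2) / dx
J = 4.58887e-10 * (5.41 - 4.57) / 4.7e-03
J = 8.201e-08 kg/(m^2*s)


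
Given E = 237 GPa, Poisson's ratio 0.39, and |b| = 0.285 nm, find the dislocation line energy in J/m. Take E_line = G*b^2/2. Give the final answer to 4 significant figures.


Step 1: G = E / (2*(1+nu))
G = 237 / (2*(1+0.39)) = 85.2518 GPa = 8.52518e+10 Pa
Step 2: E_line = G*b^2/2
b = 0.285 nm = 2.85e-10 m
E_line = 0.5 * 8.52518e+10 * (2.85e-10)^2 = 3.462e-09 J/m


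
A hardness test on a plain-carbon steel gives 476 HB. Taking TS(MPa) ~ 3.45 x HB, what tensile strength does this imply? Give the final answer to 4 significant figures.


TS (MPa) = 3.45 * HB
TS = 3.45 * 476
TS = 1642 MPa


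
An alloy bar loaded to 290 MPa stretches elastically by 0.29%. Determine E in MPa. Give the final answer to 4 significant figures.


E = sigma / epsilon
epsilon = 0.29% = 2.9e-03
E = 290 / 2.9e-03
E = 100000 MPa


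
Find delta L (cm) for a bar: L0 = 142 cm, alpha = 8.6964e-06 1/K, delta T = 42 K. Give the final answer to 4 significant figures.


dL = L0 * alpha * dT
dL = 142 * 8.6964e-06 * 42
dL = 0.05187 cm


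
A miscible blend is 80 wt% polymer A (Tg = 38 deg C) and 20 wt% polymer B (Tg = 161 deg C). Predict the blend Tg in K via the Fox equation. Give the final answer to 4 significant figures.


1/Tg = w1/Tg1 + w2/Tg2 (in Kelvin)
Tg1 = 311.15 K, Tg2 = 434.15 K
1/Tg = 0.8/311.15 + 0.2/434.15
Tg = 329.8 K


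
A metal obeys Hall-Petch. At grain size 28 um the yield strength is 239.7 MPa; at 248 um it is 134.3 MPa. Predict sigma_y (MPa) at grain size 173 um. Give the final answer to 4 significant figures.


sigma_y = sigma0 + k / sqrt(d)
1/sqrt(d1) = 1/sqrt(2.8e-05) = 188.982;  1/sqrt(d2) = 63.5001
k = (sigma1 - sigma2) / (1/sqrt(d1) - 1/sqrt(d2)) = (239.7 - 134.3) / (188.982 - 63.5001) = 0.83996 MPa*m^0.5
sigma0 = sigma1 - k/sqrt(d1) = 239.7 - 0.83996*188.982 = 80.9625 MPa
sigma_y(d3) = 80.9625 + 0.83996 / sqrt(1.73e-04) = 144.8 MPa


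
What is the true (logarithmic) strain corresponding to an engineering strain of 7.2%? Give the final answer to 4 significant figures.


epsilon_true = ln(1 + epsilon_eng)
epsilon_true = ln(1 + 0.072)
epsilon_true = 0.06953


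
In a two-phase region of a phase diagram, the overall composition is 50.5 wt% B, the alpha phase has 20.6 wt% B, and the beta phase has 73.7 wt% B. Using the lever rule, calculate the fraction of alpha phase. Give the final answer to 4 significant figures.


f_alpha = (C_beta - C0) / (C_beta - C_alpha)
f_alpha = (73.7 - 50.5) / (73.7 - 20.6)
f_alpha = 0.4369


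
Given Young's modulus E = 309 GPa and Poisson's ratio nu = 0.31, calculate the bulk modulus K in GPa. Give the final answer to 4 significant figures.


K = E / (3*(1-2*nu))
K = 309 / (3*(1-2*0.31))
K = 271.1 GPa


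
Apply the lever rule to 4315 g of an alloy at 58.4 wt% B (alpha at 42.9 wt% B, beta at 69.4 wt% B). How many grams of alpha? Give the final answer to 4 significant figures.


f_alpha = (C_beta - C0) / (C_beta - C_alpha)
f_alpha = (69.4 - 58.4) / (69.4 - 42.9) = 0.415094
m_alpha = f_alpha * m_total = 0.415094 * 4315 = 1791 g


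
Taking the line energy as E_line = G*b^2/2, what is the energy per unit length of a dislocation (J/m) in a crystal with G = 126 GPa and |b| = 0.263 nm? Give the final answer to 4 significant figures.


E = G*b^2/2
b = 0.263 nm = 2.63e-10 m
G = 126 GPa = 1.26e+11 Pa
E = 0.5 * 1.26e+11 * (2.63e-10)^2
E = 4.358e-09 J/m


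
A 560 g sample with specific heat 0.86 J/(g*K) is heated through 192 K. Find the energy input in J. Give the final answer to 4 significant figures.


Q = m * cp * dT
Q = 560 * 0.86 * 192
Q = 92470 J


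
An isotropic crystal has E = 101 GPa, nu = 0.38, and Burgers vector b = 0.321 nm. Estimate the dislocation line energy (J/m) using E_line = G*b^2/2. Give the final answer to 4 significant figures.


Step 1: G = E / (2*(1+nu))
G = 101 / (2*(1+0.38)) = 36.5942 GPa = 3.65942e+10 Pa
Step 2: E_line = G*b^2/2
b = 0.321 nm = 3.21e-10 m
E_line = 0.5 * 3.65942e+10 * (3.21e-10)^2 = 1.885e-09 J/m


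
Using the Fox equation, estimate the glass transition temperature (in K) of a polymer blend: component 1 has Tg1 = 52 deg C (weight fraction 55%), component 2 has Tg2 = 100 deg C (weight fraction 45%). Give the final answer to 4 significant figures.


1/Tg = w1/Tg1 + w2/Tg2 (in Kelvin)
Tg1 = 325.15 K, Tg2 = 373.15 K
1/Tg = 0.55/325.15 + 0.45/373.15
Tg = 345.1 K


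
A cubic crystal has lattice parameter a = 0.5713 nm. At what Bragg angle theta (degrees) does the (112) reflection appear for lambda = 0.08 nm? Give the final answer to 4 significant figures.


d = a / sqrt(h^2+k^2+l^2)
d = 0.5713 / sqrt(6) = 0.233232 nm
lambda = 2*d*sin(theta)  =>  sin(theta) = lambda / (2*d)
sin(theta) = 0.08 / (2 * 0.233232) = 0.171503
theta = 9.875 deg


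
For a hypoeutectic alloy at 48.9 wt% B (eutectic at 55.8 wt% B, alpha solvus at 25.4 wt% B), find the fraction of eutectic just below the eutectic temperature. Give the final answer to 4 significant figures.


f_primary = (C_e - C0) / (C_e - C_alpha_max)
f_primary = (55.8 - 48.9) / (55.8 - 25.4)
f_primary = 0.226974
f_eutectic = 1 - 0.226974 = 0.773


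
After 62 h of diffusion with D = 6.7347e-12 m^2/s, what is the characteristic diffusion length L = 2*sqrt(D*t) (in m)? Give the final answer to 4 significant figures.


t = 62 hr = 223200 s
Diffusion length = 2*sqrt(D*t)
= 2*sqrt(6.7347e-12 * 223200)
= 2.452e-03 m


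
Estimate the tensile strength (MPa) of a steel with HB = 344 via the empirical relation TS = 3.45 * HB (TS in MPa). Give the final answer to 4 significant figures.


TS (MPa) = 3.45 * HB
TS = 3.45 * 344
TS = 1187 MPa


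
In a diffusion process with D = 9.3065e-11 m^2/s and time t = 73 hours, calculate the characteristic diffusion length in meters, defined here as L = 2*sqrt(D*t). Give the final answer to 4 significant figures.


t = 73 hr = 262800 s
Diffusion length = 2*sqrt(D*t)
= 2*sqrt(9.3065e-11 * 262800)
= 9.891e-03 m


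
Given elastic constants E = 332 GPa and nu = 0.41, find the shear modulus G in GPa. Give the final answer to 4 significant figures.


G = E / (2*(1+nu))
G = 332 / (2*(1+0.41))
G = 117.7 GPa


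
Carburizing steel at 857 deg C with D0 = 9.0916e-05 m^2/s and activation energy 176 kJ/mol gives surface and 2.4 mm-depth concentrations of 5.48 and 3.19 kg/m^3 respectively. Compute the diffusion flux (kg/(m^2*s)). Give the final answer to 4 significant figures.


Step 1: D = D0 * exp(-Qd/(R*T))
T = 857 + 273.15 = 1130.15 K
D = 9.0916e-05 * exp(-176e3 / (8.314 * 1130.15)) = 6.66447e-13 m^2/s
Step 2: J = D * (C1 - C2) / dx
J = 6.66447e-13 * (5.48 - 3.19) / 2.4e-03
J = 6.359e-10 kg/(m^2*s)


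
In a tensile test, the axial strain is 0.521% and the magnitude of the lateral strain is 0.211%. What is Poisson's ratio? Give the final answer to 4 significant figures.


nu = -epsilon_lat / epsilon_axial
Lateral strain is contraction (negative), so using magnitudes:
nu = 0.211 / 0.521
nu = 0.405


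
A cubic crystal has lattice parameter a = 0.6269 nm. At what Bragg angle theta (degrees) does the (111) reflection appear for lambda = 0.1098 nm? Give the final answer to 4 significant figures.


d = a / sqrt(h^2+k^2+l^2)
d = 0.6269 / sqrt(3) = 0.361941 nm
lambda = 2*d*sin(theta)  =>  sin(theta) = lambda / (2*d)
sin(theta) = 0.1098 / (2 * 0.361941) = 0.151682
theta = 8.724 deg


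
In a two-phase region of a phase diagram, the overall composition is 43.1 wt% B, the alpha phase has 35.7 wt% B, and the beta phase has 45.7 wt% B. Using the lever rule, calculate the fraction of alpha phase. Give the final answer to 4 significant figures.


f_alpha = (C_beta - C0) / (C_beta - C_alpha)
f_alpha = (45.7 - 43.1) / (45.7 - 35.7)
f_alpha = 0.26


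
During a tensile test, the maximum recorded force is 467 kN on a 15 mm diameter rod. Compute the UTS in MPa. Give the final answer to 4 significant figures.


A0 = pi*(d/2)^2 = pi*(15/2)^2 = 176.715 mm^2
UTS = F_max / A0 = 467*1000 / 176.715
UTS = 2643 MPa


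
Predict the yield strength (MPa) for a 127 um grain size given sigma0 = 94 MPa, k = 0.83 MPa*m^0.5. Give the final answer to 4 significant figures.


sigma_y = sigma0 + k / sqrt(d)
d = 127 um = 1.27e-04 m
sigma_y = 94 + 0.83 / sqrt(1.27e-04)
sigma_y = 167.7 MPa


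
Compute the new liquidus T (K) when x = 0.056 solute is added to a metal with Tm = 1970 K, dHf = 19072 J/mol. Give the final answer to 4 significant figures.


dT = R*Tm^2*x / dHf
dT = 8.314 * 1970^2 * 0.056 / 19072
dT = 94.7402 K
T_new = 1970 - 94.7402 = 1875 K


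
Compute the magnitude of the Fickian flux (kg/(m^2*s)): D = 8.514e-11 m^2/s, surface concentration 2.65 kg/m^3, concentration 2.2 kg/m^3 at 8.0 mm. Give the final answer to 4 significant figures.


J = -D * (dC/dx) = D * (C1 - C2) / dx
J = 8.514e-11 * (2.65 - 2.2) / 8e-03
J = 4.789e-09 kg/(m^2*s)


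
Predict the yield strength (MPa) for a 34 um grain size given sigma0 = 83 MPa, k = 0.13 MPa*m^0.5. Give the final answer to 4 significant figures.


sigma_y = sigma0 + k / sqrt(d)
d = 34 um = 3.4e-05 m
sigma_y = 83 + 0.13 / sqrt(3.4e-05)
sigma_y = 105.3 MPa


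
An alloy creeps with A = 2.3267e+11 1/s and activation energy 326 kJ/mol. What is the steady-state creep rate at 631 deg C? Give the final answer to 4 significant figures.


rate = A * exp(-Q / (R*T))
T = 631 + 273.15 = 904.15 K
rate = 2.3267e+11 * exp(-326e3 / (8.314 * 904.15))
rate = 3.407e-08 1/s


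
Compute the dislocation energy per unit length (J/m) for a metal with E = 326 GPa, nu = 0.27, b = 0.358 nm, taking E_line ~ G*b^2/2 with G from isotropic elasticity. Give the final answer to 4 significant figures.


Step 1: G = E / (2*(1+nu))
G = 326 / (2*(1+0.27)) = 128.346 GPa = 1.28346e+11 Pa
Step 2: E_line = G*b^2/2
b = 0.358 nm = 3.58e-10 m
E_line = 0.5 * 1.28346e+11 * (3.58e-10)^2 = 8.225e-09 J/m


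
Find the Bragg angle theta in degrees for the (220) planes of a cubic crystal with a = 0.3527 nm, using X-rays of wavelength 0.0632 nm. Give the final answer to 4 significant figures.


d = a / sqrt(h^2+k^2+l^2)
d = 0.3527 / sqrt(8) = 0.124698 nm
lambda = 2*d*sin(theta)  =>  sin(theta) = lambda / (2*d)
sin(theta) = 0.0632 / (2 * 0.124698) = 0.253412
theta = 14.68 deg


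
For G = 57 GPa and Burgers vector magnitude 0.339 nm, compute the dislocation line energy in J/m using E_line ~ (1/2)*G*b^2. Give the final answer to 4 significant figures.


E = G*b^2/2
b = 0.339 nm = 3.39e-10 m
G = 57 GPa = 5.7e+10 Pa
E = 0.5 * 5.7e+10 * (3.39e-10)^2
E = 3.275e-09 J/m


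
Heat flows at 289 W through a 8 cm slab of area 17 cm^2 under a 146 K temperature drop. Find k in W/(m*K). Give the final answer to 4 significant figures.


k = Q*L / (A*dT)
L = 0.08 m, A = 1.7e-03 m^2
k = 289 * 0.08 / (1.7e-03 * 146)
k = 93.15 W/(m*K)


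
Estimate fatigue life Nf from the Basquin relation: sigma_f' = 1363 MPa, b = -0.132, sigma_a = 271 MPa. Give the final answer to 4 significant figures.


sigma_a = sigma_f' * (2*Nf)^b
2*Nf = (sigma_a / sigma_f')^(1/b)
2*Nf = (271 / 1363)^(1/-0.132)
2*Nf = 206346
Nf = 103200 cycles


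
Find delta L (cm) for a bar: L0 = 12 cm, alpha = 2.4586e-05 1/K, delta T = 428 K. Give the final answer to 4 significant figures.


dL = L0 * alpha * dT
dL = 12 * 2.4586e-05 * 428
dL = 0.1263 cm


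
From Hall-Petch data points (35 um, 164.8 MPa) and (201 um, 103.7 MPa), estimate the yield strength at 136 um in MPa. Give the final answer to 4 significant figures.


sigma_y = sigma0 + k / sqrt(d)
1/sqrt(d1) = 1/sqrt(3.5e-05) = 169.031;  1/sqrt(d2) = 70.5346
k = (sigma1 - sigma2) / (1/sqrt(d1) - 1/sqrt(d2)) = (164.8 - 103.7) / (169.031 - 70.5346) = 0.620328 MPa*m^0.5
sigma0 = sigma1 - k/sqrt(d1) = 164.8 - 0.620328*169.031 = 59.9454 MPa
sigma_y(d3) = 59.9454 + 0.620328 / sqrt(1.36e-04) = 113.1 MPa


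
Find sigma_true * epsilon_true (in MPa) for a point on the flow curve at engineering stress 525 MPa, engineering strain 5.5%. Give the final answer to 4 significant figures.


sigma_true = sigma_eng * (1 + epsilon_eng)
sigma_true = 525 * (1 + 0.055) = 553.875 MPa
epsilon_true = ln(1 + epsilon_eng)
epsilon_true = ln(1 + 0.055) = 0.0535408
sigma_true * epsilon_true = 553.875 * 0.0535408 = 29.65 MPa


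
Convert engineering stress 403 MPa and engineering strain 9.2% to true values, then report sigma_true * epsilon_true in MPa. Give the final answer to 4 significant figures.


sigma_true = sigma_eng * (1 + epsilon_eng)
sigma_true = 403 * (1 + 0.092) = 440.076 MPa
epsilon_true = ln(1 + epsilon_eng)
epsilon_true = ln(1 + 0.092) = 0.0880109
sigma_true * epsilon_true = 440.076 * 0.0880109 = 38.73 MPa


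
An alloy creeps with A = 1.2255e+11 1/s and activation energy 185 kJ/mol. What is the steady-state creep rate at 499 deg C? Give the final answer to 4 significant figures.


rate = A * exp(-Q / (R*T))
T = 499 + 273.15 = 772.15 K
rate = 1.2255e+11 * exp(-185e3 / (8.314 * 772.15))
rate = 0.0374 1/s


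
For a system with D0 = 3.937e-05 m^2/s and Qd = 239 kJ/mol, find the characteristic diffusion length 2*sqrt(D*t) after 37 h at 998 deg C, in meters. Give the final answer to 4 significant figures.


Step 1: D = D0 * exp(-Qd/(R*T))
T = 1271.15 K
D = 3.937e-05 * exp(-239e3 / (8.314 * 1271.15)) = 5.9391e-15 m^2/s
Step 2: L = 2*sqrt(D*t)
t = 37 h = 133200 s
L = 2*sqrt(5.9391e-15 * 133200) = 5.625e-05 m


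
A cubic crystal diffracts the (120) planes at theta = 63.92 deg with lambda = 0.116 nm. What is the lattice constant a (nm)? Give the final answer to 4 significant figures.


d = lambda / (2*sin(theta))
d = 0.116 / (2*sin(63.92 deg))
d = 0.064575 nm
a = d * sqrt(h^2+k^2+l^2) = 0.064575 * sqrt(5)
a = 0.1444 nm


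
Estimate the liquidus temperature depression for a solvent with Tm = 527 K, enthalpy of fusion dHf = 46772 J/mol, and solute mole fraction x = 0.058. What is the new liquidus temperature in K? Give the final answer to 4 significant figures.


dT = R*Tm^2*x / dHf
dT = 8.314 * 527^2 * 0.058 / 46772
dT = 2.86334 K
T_new = 527 - 2.86334 = 524.1 K


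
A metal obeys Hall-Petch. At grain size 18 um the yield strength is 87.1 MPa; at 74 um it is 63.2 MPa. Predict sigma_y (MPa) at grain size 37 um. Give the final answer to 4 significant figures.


sigma_y = sigma0 + k / sqrt(d)
1/sqrt(d1) = 1/sqrt(1.8e-05) = 235.702;  1/sqrt(d2) = 116.248
k = (sigma1 - sigma2) / (1/sqrt(d1) - 1/sqrt(d2)) = (87.1 - 63.2) / (235.702 - 116.248) = 0.200076 MPa*m^0.5
sigma0 = sigma1 - k/sqrt(d1) = 87.1 - 0.200076*235.702 = 39.9416 MPa
sigma_y(d3) = 39.9416 + 0.200076 / sqrt(3.7e-05) = 72.83 MPa


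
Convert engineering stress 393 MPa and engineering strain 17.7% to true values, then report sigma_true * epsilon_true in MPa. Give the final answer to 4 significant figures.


sigma_true = sigma_eng * (1 + epsilon_eng)
sigma_true = 393 * (1 + 0.177) = 462.561 MPa
epsilon_true = ln(1 + epsilon_eng)
epsilon_true = ln(1 + 0.177) = 0.162969
sigma_true * epsilon_true = 462.561 * 0.162969 = 75.38 MPa


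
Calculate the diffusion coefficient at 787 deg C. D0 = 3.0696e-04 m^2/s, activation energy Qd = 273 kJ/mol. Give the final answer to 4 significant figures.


D = D0 * exp(-Qd / (R*T))
T = 1060.15 K
D = 3.0696e-04 * exp(-273e3 / (8.314 * 1060.15))
D = 1.085e-17 m^2/s


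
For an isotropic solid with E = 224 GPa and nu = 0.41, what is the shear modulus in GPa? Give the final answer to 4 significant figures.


G = E / (2*(1+nu))
G = 224 / (2*(1+0.41))
G = 79.43 GPa


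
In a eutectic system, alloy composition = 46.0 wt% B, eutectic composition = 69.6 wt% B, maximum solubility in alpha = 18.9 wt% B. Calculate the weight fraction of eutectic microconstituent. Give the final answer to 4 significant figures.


f_primary = (C_e - C0) / (C_e - C_alpha_max)
f_primary = (69.6 - 46.0) / (69.6 - 18.9)
f_primary = 0.465483
f_eutectic = 1 - 0.465483 = 0.5345


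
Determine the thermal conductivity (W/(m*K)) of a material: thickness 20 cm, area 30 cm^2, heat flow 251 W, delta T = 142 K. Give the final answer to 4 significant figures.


k = Q*L / (A*dT)
L = 0.2 m, A = 3e-03 m^2
k = 251 * 0.2 / (3e-03 * 142)
k = 117.8 W/(m*K)


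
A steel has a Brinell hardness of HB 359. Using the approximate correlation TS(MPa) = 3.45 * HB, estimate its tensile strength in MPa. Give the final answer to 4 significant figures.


TS (MPa) = 3.45 * HB
TS = 3.45 * 359
TS = 1239 MPa


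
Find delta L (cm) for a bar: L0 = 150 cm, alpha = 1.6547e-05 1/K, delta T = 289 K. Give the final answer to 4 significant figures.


dL = L0 * alpha * dT
dL = 150 * 1.6547e-05 * 289
dL = 0.7173 cm


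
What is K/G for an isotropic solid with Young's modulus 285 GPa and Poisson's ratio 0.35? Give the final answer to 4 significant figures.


G = E / (2*(1+nu))
G = 285 / (2*(1+0.35)) = 105.556 GPa
K = E / (3*(1-2*nu))
K = 285 / (3*(1-2*0.35)) = 316.667 GPa
K/G = 316.667 / 105.556 = 3


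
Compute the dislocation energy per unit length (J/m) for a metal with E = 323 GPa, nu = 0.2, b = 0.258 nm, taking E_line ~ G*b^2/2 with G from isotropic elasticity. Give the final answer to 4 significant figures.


Step 1: G = E / (2*(1+nu))
G = 323 / (2*(1+0.2)) = 134.583 GPa = 1.34583e+11 Pa
Step 2: E_line = G*b^2/2
b = 0.258 nm = 2.58e-10 m
E_line = 0.5 * 1.34583e+11 * (2.58e-10)^2 = 4.479e-09 J/m


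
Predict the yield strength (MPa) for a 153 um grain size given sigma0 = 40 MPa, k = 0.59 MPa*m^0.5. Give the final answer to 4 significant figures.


sigma_y = sigma0 + k / sqrt(d)
d = 153 um = 1.53e-04 m
sigma_y = 40 + 0.59 / sqrt(1.53e-04)
sigma_y = 87.7 MPa


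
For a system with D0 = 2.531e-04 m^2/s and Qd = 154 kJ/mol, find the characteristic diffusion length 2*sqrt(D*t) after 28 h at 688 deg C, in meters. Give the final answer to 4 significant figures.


Step 1: D = D0 * exp(-Qd/(R*T))
T = 961.15 K
D = 2.531e-04 * exp(-154e3 / (8.314 * 961.15)) = 1.08071e-12 m^2/s
Step 2: L = 2*sqrt(D*t)
t = 28 h = 100800 s
L = 2*sqrt(1.08071e-12 * 100800) = 6.601e-04 m


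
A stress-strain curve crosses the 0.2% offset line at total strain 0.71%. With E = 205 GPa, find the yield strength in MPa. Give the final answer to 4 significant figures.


Offset strain = 0.002
Elastic strain at yield = total_strain - offset = 7.1e-03 - 0.002 = 5.1e-03
sigma_y = E * elastic_strain = 205000 * 5.1e-03
sigma_y = 1046 MPa


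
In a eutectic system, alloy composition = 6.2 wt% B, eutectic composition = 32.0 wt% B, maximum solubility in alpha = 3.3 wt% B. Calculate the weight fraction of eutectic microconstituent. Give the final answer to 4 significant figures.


f_primary = (C_e - C0) / (C_e - C_alpha_max)
f_primary = (32.0 - 6.2) / (32.0 - 3.3)
f_primary = 0.898955
f_eutectic = 1 - 0.898955 = 0.101


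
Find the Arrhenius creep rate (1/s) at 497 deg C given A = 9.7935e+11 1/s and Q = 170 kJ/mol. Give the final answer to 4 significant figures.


rate = A * exp(-Q / (R*T))
T = 497 + 273.15 = 770.15 K
rate = 9.7935e+11 * exp(-170e3 / (8.314 * 770.15))
rate = 2.887 1/s


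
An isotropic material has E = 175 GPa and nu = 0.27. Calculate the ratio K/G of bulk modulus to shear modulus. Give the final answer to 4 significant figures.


G = E / (2*(1+nu))
G = 175 / (2*(1+0.27)) = 68.8976 GPa
K = E / (3*(1-2*nu))
K = 175 / (3*(1-2*0.27)) = 126.812 GPa
K/G = 126.812 / 68.8976 = 1.841


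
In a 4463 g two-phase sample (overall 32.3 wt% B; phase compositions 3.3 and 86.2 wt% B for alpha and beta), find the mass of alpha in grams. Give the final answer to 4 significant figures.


f_alpha = (C_beta - C0) / (C_beta - C_alpha)
f_alpha = (86.2 - 32.3) / (86.2 - 3.3) = 0.650181
m_alpha = f_alpha * m_total = 0.650181 * 4463 = 2902 g


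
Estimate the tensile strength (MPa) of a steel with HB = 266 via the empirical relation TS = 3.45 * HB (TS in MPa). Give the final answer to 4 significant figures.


TS (MPa) = 3.45 * HB
TS = 3.45 * 266
TS = 917.7 MPa


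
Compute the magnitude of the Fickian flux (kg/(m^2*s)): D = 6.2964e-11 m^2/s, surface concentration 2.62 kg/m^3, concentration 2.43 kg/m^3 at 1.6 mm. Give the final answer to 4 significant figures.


J = -D * (dC/dx) = D * (C1 - C2) / dx
J = 6.2964e-11 * (2.62 - 2.43) / 1.6e-03
J = 7.477e-09 kg/(m^2*s)


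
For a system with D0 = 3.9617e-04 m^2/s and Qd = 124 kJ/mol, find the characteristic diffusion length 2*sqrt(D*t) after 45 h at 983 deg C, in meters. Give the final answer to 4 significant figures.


Step 1: D = D0 * exp(-Qd/(R*T))
T = 1256.15 K
D = 3.9617e-04 * exp(-124e3 / (8.314 * 1256.15)) = 2.76305e-09 m^2/s
Step 2: L = 2*sqrt(D*t)
t = 45 h = 162000 s
L = 2*sqrt(2.76305e-09 * 162000) = 0.04231 m


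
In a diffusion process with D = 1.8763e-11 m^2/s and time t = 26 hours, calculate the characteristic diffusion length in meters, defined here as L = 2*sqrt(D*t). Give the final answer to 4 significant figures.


t = 26 hr = 93600 s
Diffusion length = 2*sqrt(D*t)
= 2*sqrt(1.8763e-11 * 93600)
= 2.65e-03 m


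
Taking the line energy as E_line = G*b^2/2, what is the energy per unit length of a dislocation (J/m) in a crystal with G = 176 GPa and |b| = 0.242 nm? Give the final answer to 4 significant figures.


E = G*b^2/2
b = 0.242 nm = 2.42e-10 m
G = 176 GPa = 1.76e+11 Pa
E = 0.5 * 1.76e+11 * (2.42e-10)^2
E = 5.154e-09 J/m


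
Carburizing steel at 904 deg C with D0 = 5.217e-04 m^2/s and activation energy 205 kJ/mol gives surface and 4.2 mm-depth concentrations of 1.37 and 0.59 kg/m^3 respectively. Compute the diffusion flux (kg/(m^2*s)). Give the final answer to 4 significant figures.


Step 1: D = D0 * exp(-Qd/(R*T))
T = 904 + 273.15 = 1177.15 K
D = 5.217e-04 * exp(-205e3 / (8.314 * 1177.15)) = 4.17311e-13 m^2/s
Step 2: J = D * (C1 - C2) / dx
J = 4.17311e-13 * (1.37 - 0.59) / 4.2e-03
J = 7.75e-11 kg/(m^2*s)


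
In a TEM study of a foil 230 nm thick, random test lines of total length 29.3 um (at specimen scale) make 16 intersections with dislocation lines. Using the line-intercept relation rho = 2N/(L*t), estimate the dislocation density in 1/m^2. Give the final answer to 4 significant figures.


rho = 2N / (L * t)
L = 29.3 um = 2.93e-05 m, t = 230 nm = 2.3e-07 m
rho = 2 * 16 / (2.93e-05 * 2.3e-07)
rho = 4.748e+12 1/m^2


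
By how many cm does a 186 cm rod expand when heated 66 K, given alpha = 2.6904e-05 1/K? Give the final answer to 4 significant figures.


dL = L0 * alpha * dT
dL = 186 * 2.6904e-05 * 66
dL = 0.3303 cm


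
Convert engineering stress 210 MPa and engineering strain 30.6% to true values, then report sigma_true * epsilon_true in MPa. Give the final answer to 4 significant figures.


sigma_true = sigma_eng * (1 + epsilon_eng)
sigma_true = 210 * (1 + 0.306) = 274.26 MPa
epsilon_true = ln(1 + epsilon_eng)
epsilon_true = ln(1 + 0.306) = 0.266969
sigma_true * epsilon_true = 274.26 * 0.266969 = 73.22 MPa


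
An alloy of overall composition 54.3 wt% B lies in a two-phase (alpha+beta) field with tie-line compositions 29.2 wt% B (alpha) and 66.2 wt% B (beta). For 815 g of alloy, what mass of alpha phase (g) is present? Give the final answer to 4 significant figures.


f_alpha = (C_beta - C0) / (C_beta - C_alpha)
f_alpha = (66.2 - 54.3) / (66.2 - 29.2) = 0.321622
m_alpha = f_alpha * m_total = 0.321622 * 815 = 262.1 g


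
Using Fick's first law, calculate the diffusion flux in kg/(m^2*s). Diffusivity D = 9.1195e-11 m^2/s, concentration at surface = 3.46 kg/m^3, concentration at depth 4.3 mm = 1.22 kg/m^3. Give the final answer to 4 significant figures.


J = -D * (dC/dx) = D * (C1 - C2) / dx
J = 9.1195e-11 * (3.46 - 1.22) / 4.3e-03
J = 4.751e-08 kg/(m^2*s)


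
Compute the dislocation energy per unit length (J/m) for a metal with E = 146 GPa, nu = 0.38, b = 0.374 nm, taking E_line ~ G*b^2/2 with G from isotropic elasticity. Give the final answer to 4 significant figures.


Step 1: G = E / (2*(1+nu))
G = 146 / (2*(1+0.38)) = 52.8986 GPa = 5.28986e+10 Pa
Step 2: E_line = G*b^2/2
b = 0.374 nm = 3.74e-10 m
E_line = 0.5 * 5.28986e+10 * (3.74e-10)^2 = 3.7e-09 J/m


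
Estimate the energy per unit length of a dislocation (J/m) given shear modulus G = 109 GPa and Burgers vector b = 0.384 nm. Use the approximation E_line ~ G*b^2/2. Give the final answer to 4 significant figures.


E = G*b^2/2
b = 0.384 nm = 3.84e-10 m
G = 109 GPa = 1.09e+11 Pa
E = 0.5 * 1.09e+11 * (3.84e-10)^2
E = 8.036e-09 J/m


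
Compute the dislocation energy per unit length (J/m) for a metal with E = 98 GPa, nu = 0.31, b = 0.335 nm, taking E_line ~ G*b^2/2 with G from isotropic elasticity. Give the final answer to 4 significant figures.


Step 1: G = E / (2*(1+nu))
G = 98 / (2*(1+0.31)) = 37.4046 GPa = 3.74046e+10 Pa
Step 2: E_line = G*b^2/2
b = 0.335 nm = 3.35e-10 m
E_line = 0.5 * 3.74046e+10 * (3.35e-10)^2 = 2.099e-09 J/m


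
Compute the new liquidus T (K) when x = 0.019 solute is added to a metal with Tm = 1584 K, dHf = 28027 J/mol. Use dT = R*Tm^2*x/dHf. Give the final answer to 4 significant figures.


dT = R*Tm^2*x / dHf
dT = 8.314 * 1584^2 * 0.019 / 28027
dT = 14.1416 K
T_new = 1584 - 14.1416 = 1570 K


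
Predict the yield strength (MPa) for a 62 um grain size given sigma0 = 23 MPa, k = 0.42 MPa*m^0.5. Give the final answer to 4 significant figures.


sigma_y = sigma0 + k / sqrt(d)
d = 62 um = 6.2e-05 m
sigma_y = 23 + 0.42 / sqrt(6.2e-05)
sigma_y = 76.34 MPa


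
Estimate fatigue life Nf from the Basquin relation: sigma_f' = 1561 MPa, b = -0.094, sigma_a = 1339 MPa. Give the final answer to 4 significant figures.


sigma_a = sigma_f' * (2*Nf)^b
2*Nf = (sigma_a / sigma_f')^(1/b)
2*Nf = (1339 / 1561)^(1/-0.094)
2*Nf = 5.11385
Nf = 2.557 cycles


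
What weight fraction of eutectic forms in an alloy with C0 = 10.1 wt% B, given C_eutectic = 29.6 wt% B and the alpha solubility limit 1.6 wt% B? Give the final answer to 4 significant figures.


f_primary = (C_e - C0) / (C_e - C_alpha_max)
f_primary = (29.6 - 10.1) / (29.6 - 1.6)
f_primary = 0.696429
f_eutectic = 1 - 0.696429 = 0.3036


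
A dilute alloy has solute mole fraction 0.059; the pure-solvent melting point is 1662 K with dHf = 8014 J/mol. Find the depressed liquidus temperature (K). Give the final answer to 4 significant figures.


dT = R*Tm^2*x / dHf
dT = 8.314 * 1662^2 * 0.059 / 8014
dT = 169.073 K
T_new = 1662 - 169.073 = 1493 K


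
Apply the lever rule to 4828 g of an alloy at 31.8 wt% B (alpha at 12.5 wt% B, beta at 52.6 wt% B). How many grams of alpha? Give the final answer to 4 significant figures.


f_alpha = (C_beta - C0) / (C_beta - C_alpha)
f_alpha = (52.6 - 31.8) / (52.6 - 12.5) = 0.518703
m_alpha = f_alpha * m_total = 0.518703 * 4828 = 2504 g


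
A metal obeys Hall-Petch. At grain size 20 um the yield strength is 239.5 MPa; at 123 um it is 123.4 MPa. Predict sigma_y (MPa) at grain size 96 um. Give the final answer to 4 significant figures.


sigma_y = sigma0 + k / sqrt(d)
1/sqrt(d1) = 1/sqrt(2e-05) = 223.607;  1/sqrt(d2) = 90.167
k = (sigma1 - sigma2) / (1/sqrt(d1) - 1/sqrt(d2)) = (239.5 - 123.4) / (223.607 - 90.167) = 0.870055 MPa*m^0.5
sigma0 = sigma1 - k/sqrt(d1) = 239.5 - 0.870055*223.607 = 44.9498 MPa
sigma_y(d3) = 44.9498 + 0.870055 / sqrt(9.6e-05) = 133.7 MPa


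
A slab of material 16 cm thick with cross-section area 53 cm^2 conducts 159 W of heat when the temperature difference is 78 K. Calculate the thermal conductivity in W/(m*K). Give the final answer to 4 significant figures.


k = Q*L / (A*dT)
L = 0.16 m, A = 5.3e-03 m^2
k = 159 * 0.16 / (5.3e-03 * 78)
k = 61.54 W/(m*K)


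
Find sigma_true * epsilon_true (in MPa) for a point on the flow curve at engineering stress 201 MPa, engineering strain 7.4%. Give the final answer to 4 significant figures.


sigma_true = sigma_eng * (1 + epsilon_eng)
sigma_true = 201 * (1 + 0.074) = 215.874 MPa
epsilon_true = ln(1 + epsilon_eng)
epsilon_true = ln(1 + 0.074) = 0.07139
sigma_true * epsilon_true = 215.874 * 0.07139 = 15.41 MPa


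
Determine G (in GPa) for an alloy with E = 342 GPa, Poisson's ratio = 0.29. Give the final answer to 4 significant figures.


G = E / (2*(1+nu))
G = 342 / (2*(1+0.29))
G = 132.6 GPa


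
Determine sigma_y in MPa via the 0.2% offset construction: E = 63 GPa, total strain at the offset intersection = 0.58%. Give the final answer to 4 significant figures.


Offset strain = 0.002
Elastic strain at yield = total_strain - offset = 5.8e-03 - 0.002 = 3.8e-03
sigma_y = E * elastic_strain = 63000 * 3.8e-03
sigma_y = 239.4 MPa


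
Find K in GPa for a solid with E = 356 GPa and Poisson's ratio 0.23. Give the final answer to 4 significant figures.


K = E / (3*(1-2*nu))
K = 356 / (3*(1-2*0.23))
K = 219.8 GPa


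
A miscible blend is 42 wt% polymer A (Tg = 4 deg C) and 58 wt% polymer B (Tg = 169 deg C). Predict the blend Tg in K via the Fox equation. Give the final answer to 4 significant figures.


1/Tg = w1/Tg1 + w2/Tg2 (in Kelvin)
Tg1 = 277.15 K, Tg2 = 442.15 K
1/Tg = 0.42/277.15 + 0.58/442.15
Tg = 353.7 K


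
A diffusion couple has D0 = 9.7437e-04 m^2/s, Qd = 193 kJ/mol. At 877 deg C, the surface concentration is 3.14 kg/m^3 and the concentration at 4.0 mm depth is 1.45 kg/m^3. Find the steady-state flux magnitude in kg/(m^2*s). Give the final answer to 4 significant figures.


Step 1: D = D0 * exp(-Qd/(R*T))
T = 877 + 273.15 = 1150.15 K
D = 9.7437e-04 * exp(-193e3 / (8.314 * 1150.15)) = 1.67192e-12 m^2/s
Step 2: J = D * (C1 - C2) / dx
J = 1.67192e-12 * (3.14 - 1.45) / 4e-03
J = 7.064e-10 kg/(m^2*s)


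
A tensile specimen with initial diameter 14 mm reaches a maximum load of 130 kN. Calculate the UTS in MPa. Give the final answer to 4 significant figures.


A0 = pi*(d/2)^2 = pi*(14/2)^2 = 153.938 mm^2
UTS = F_max / A0 = 130*1000 / 153.938
UTS = 844.5 MPa


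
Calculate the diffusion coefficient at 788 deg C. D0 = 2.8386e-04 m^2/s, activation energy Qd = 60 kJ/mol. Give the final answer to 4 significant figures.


D = D0 * exp(-Qd / (R*T))
T = 1061.15 K
D = 2.8386e-04 * exp(-60e3 / (8.314 * 1061.15))
D = 3.159e-07 m^2/s


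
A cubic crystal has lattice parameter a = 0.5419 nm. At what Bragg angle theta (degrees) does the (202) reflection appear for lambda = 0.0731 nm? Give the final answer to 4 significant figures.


d = a / sqrt(h^2+k^2+l^2)
d = 0.5419 / sqrt(8) = 0.191591 nm
lambda = 2*d*sin(theta)  =>  sin(theta) = lambda / (2*d)
sin(theta) = 0.0731 / (2 * 0.191591) = 0.190771
theta = 11 deg


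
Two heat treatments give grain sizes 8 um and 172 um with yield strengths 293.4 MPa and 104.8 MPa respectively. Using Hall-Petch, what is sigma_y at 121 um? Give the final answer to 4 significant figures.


sigma_y = sigma0 + k / sqrt(d)
1/sqrt(d1) = 1/sqrt(8e-06) = 353.553;  1/sqrt(d2) = 76.2493
k = (sigma1 - sigma2) / (1/sqrt(d1) - 1/sqrt(d2)) = (293.4 - 104.8) / (353.553 - 76.2493) = 0.68012 MPa*m^0.5
sigma0 = sigma1 - k/sqrt(d1) = 293.4 - 0.68012*353.553 = 52.9414 MPa
sigma_y(d3) = 52.9414 + 0.68012 / sqrt(1.21e-04) = 114.8 MPa


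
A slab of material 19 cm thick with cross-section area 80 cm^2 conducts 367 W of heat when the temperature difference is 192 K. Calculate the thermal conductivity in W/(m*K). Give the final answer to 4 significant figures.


k = Q*L / (A*dT)
L = 0.19 m, A = 8e-03 m^2
k = 367 * 0.19 / (8e-03 * 192)
k = 45.4 W/(m*K)


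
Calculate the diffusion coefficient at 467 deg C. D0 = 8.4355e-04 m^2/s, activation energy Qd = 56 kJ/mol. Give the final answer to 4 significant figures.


D = D0 * exp(-Qd / (R*T))
T = 740.15 K
D = 8.4355e-04 * exp(-56e3 / (8.314 * 740.15))
D = 9.416e-08 m^2/s


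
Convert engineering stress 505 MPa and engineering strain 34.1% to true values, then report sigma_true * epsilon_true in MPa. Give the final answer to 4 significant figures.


sigma_true = sigma_eng * (1 + epsilon_eng)
sigma_true = 505 * (1 + 0.341) = 677.205 MPa
epsilon_true = ln(1 + epsilon_eng)
epsilon_true = ln(1 + 0.341) = 0.293416
sigma_true * epsilon_true = 677.205 * 0.293416 = 198.7 MPa
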